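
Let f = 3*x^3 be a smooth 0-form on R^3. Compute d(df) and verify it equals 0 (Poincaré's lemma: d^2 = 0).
d(df) = 0

Step 1: df = sum_i (∂f/∂x_i) dx_i = (9*x^2) dx + (0) dy + (0) dz.
Step 2: Apply d again. Using the 1-form formula, the coefficient of dx ∧ dy in d(df) is ∂^2 f/∂x ∂y - ∂^2 f/∂y ∂x = (0) - (0) = 0 (equality of mixed partials for smooth f).
Similarly for dx ∧ dz and dy ∧ dz — all coefficients vanish. So d(df) = 0.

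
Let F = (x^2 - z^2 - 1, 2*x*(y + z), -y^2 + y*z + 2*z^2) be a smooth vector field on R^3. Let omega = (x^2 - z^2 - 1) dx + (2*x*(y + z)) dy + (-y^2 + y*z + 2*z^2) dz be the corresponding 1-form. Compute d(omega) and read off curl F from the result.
d(omega) = (-2*x - 2*y + z) dy ∧ dz + (-2*z) dz ∧ dx + (2*y + 2*z) dx ∧ dy; curl F = (-2*x - 2*y + z, -2*z, 2*y + 2*z)

d omega = sum_{i<j} (∂f_j/∂x_i - ∂f_i/∂x_j) dx_i ∧ dx_j. Under the identification (dy ∧ dz, dz ∧ dx, dx ∧ dy) ↔ (e_x, e_y, e_z), the coefficients are exactly the components of curl F. Compute:
  ∂R/∂y - ∂Q/∂z = (-2*y + z) - (2*x) = -2*x - 2*y + z
  ∂P/∂z - ∂R/∂x = (-2*z) - (0) = -2*z
  ∂Q/∂x - ∂P/∂y = (2*y + 2*z) - (0) = 2*y + 2*z.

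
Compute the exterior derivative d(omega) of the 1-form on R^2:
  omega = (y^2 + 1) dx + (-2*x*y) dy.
d(omega) = (-4*y) dx ∧ dy

For a 1-form omega = sum_i f_i dx_i, the exterior derivative is
  d(omega) = sum_{i < j} (∂f_j/∂x_i - ∂f_i/∂x_j) dx_i ∧ dx_j.
  coefficient of dx ∧ dy: ∂f_2/∂x - ∂f_1/∂y = ∂(-2*x*y)/∂x - ∂(y^2 + 1)/∂y = -4*y
Assembling: d(omega) = (-4*y) dx ∧ dy.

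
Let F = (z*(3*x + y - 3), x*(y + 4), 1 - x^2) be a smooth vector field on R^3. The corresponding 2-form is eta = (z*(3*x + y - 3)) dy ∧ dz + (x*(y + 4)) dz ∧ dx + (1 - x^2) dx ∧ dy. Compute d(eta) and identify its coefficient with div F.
d(eta) = (x + 3*z) dx ∧ dy ∧ dz; div F = x + 3*z

For a 2-form in R^3 of the form above, applying d gives a 3-form with coefficient ∂P/∂x + ∂Q/∂y + ∂R/∂z:
  ∂P/∂x = 3*z
  ∂Q/∂y = x
  ∂R/∂z = 0
Sum = x + 3*z, which is exactly div F.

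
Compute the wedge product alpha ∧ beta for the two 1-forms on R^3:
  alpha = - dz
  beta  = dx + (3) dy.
alpha ∧ beta = (1) dx ∧ dz + (3) dy ∧ dz

Distribute the wedge, using dx_i ∧ dx_j = -dx_j ∧ dx_i and dx_i ∧ dx_i = 0. For each pair (i, j) with i < j, the coefficient of dx_i ∧ dx_j in alpha ∧ beta is (alpha_i * beta_j - alpha_j * beta_i). Collecting: alpha ∧ beta = (1) dx ∧ dz + (3) dy ∧ dz.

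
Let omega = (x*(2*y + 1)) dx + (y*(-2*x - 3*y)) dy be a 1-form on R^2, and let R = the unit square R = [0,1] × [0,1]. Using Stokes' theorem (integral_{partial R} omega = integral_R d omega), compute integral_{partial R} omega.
integral_(partial R) omega = -2

Stokes: integral_partial_R omega = integral_R d omega with d omega = (∂Q/∂x - ∂P/∂y) dx ∧ dy.
  ∂Q/∂x = -2*y
  ∂P/∂y = 2*x
  integrand = ∂Q/∂x - ∂P/∂y = -2*x - 2*y.
Integrating over R: integral_0^1 integral_0^1 (-2*x - 2*y) dx dy = -2.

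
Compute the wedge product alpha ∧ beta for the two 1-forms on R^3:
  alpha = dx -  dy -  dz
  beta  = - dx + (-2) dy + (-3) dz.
alpha ∧ beta = (-3) dx ∧ dy + (-4) dx ∧ dz + (1) dy ∧ dz

Distribute the wedge, using dx_i ∧ dx_j = -dx_j ∧ dx_i and dx_i ∧ dx_i = 0. For each pair (i, j) with i < j, the coefficient of dx_i ∧ dx_j in alpha ∧ beta is (alpha_i * beta_j - alpha_j * beta_i). Collecting: alpha ∧ beta = (-3) dx ∧ dy + (-4) dx ∧ dz + (1) dy ∧ dz.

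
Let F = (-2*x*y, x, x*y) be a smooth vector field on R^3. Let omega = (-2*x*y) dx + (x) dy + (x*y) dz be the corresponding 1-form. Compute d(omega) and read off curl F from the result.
d(omega) = (x) dy ∧ dz + (-y) dz ∧ dx + (2*x + 1) dx ∧ dy; curl F = (x, -y, 2*x + 1)

d omega = sum_{i<j} (∂f_j/∂x_i - ∂f_i/∂x_j) dx_i ∧ dx_j. Under the identification (dy ∧ dz, dz ∧ dx, dx ∧ dy) ↔ (e_x, e_y, e_z), the coefficients are exactly the components of curl F. Compute:
  ∂R/∂y - ∂Q/∂z = (x) - (0) = x
  ∂P/∂z - ∂R/∂x = (0) - (y) = -y
  ∂Q/∂x - ∂P/∂y = (1) - (-2*x) = 2*x + 1.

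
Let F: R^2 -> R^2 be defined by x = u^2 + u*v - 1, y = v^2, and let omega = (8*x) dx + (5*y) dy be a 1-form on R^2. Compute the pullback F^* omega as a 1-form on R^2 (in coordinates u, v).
F^* omega = (16*u^3 + 24*u^2*v + 8*u*v^2 - 16*u - 8*v) du + (8*u^3 + 8*u^2*v - 8*u + 10*v^3) dv

Using F^*(f dg) = (f ∘ F) d(g ∘ F), substitute each coordinate x_i by F_i(u, v) in f_i, and replace dx_i by d F_i = (∂F_i/∂u) du + (∂F_i/∂v) dv.
  For the x component: f_1(F) = 8*u^2 + 8*u*v - 8; d F_1 = (2*u + v) du + (u) dv
  For the y component: f_2(F) = 5*v^2; d F_2 = (0) du + (2*v) dv
Combining and collecting du, dv coefficients:
  coeff of du: 16*u^3 + 24*u^2*v + 8*u*v^2 - 16*u - 8*v
  coeff of dv: 8*u^3 + 8*u^2*v - 8*u + 10*v^3
F^* omega = (16*u^3 + 24*u^2*v + 8*u*v^2 - 16*u - 8*v) du + (8*u^3 + 8*u^2*v - 8*u + 10*v^3) dv.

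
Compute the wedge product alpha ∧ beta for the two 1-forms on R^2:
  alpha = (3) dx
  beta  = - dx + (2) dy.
alpha ∧ beta = (6) dx ∧ dy

Distribute the wedge, using dx_i ∧ dx_j = -dx_j ∧ dx_i and dx_i ∧ dx_i = 0. For each pair (i, j) with i < j, the coefficient of dx_i ∧ dx_j in alpha ∧ beta is (alpha_i * beta_j - alpha_j * beta_i). Collecting: alpha ∧ beta = (6) dx ∧ dy.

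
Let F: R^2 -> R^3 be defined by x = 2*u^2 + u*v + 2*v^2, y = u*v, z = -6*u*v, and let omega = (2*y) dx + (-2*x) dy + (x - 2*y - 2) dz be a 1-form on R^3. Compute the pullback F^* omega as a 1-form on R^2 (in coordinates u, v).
F^* omega = (2*v*(-4*u^2 + 3*u*v - 8*v^2 + 6)) du + (2*u*(-8*u^2 + 3*u*v - 4*v^2 + 6)) dv

Using F^*(f dg) = (f ∘ F) d(g ∘ F), substitute each coordinate x_i by F_i(u, v) in f_i, and replace dx_i by d F_i = (∂F_i/∂u) du + (∂F_i/∂v) dv.
  For the x component: f_1(F) = 2*u*v; d F_1 = (4*u + v) du + (u + 4*v) dv
  For the y component: f_2(F) = -4*u^2 - 2*u*v - 4*v^2; d F_2 = (v) du + (u) dv
  For the z component: f_3(F) = 2*u^2 - u*v + 2*v^2 - 2; d F_3 = (-6*v) du + (-6*u) dv
Combining and collecting du, dv coefficients:
  coeff of du: 2*v*(-4*u^2 + 3*u*v - 8*v^2 + 6)
  coeff of dv: 2*u*(-8*u^2 + 3*u*v - 4*v^2 + 6)
F^* omega = (2*v*(-4*u^2 + 3*u*v - 8*v^2 + 6)) du + (2*u*(-8*u^2 + 3*u*v - 4*v^2 + 6)) dv.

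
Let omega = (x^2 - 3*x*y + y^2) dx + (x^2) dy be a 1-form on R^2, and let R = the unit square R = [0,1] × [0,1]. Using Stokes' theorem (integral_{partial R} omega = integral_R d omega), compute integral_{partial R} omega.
integral_(partial R) omega = 3/2

Stokes: integral_partial_R omega = integral_R d omega with d omega = (∂Q/∂x - ∂P/∂y) dx ∧ dy.
  ∂Q/∂x = 2*x
  ∂P/∂y = -3*x + 2*y
  integrand = ∂Q/∂x - ∂P/∂y = 5*x - 2*y.
Integrating over R: integral_0^1 integral_0^1 (5*x - 2*y) dx dy = 3/2.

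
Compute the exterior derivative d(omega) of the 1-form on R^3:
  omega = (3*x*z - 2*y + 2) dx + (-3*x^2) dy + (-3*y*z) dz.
d(omega) = (2 - 6*x) dx ∧ dy + (-3*x) dx ∧ dz + (-3*z) dy ∧ dz

For a 1-form omega = sum_i f_i dx_i, the exterior derivative is
  d(omega) = sum_{i < j} (∂f_j/∂x_i - ∂f_i/∂x_j) dx_i ∧ dx_j.
  coefficient of dx ∧ dy: ∂f_2/∂x - ∂f_1/∂y = ∂(-3*x^2)/∂x - ∂(3*x*z - 2*y + 2)/∂y = 2 - 6*x
  coefficient of dx ∧ dz: ∂f_3/∂x - ∂f_1/∂z = ∂(-3*y*z)/∂x - ∂(3*x*z - 2*y + 2)/∂z = -3*x
  coefficient of dy ∧ dz: ∂f_3/∂y - ∂f_2/∂z = ∂(-3*y*z)/∂y - ∂(-3*x^2)/∂z = -3*z
Assembling: d(omega) = (2 - 6*x) dx ∧ dy + (-3*x) dx ∧ dz + (-3*z) dy ∧ dz.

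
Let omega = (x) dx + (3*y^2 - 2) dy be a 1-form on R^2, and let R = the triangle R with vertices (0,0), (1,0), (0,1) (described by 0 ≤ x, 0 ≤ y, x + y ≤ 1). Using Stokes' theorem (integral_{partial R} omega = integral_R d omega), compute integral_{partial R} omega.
integral_(partial R) omega = 0

Stokes: integral_partial_R omega = integral_R d omega with d omega = (∂Q/∂x - ∂P/∂y) dx ∧ dy.
  ∂Q/∂x = 0
  ∂P/∂y = 0
  integrand = ∂Q/∂x - ∂P/∂y = 0.
Integrating over R: integral_0^1 integral_0^{1-x} (0) dy dx = 0.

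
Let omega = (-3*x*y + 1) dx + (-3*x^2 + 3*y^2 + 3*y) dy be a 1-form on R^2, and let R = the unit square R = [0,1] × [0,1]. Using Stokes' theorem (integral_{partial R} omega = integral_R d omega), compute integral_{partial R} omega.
integral_(partial R) omega = -3/2

Stokes: integral_partial_R omega = integral_R d omega with d omega = (∂Q/∂x - ∂P/∂y) dx ∧ dy.
  ∂Q/∂x = -6*x
  ∂P/∂y = -3*x
  integrand = ∂Q/∂x - ∂P/∂y = -3*x.
Integrating over R: integral_0^1 integral_0^1 (-3*x) dx dy = -3/2.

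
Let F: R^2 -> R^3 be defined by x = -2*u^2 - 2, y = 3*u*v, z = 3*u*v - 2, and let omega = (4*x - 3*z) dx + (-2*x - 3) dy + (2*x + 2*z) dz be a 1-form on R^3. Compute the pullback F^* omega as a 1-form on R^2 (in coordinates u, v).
F^* omega = (32*u^3 + 36*u^2*v + 18*u*v^2 + 8*u - 21*v) du + (3*u*(6*u*v - 7)) dv

Using F^*(f dg) = (f ∘ F) d(g ∘ F), substitute each coordinate x_i by F_i(u, v) in f_i, and replace dx_i by d F_i = (∂F_i/∂u) du + (∂F_i/∂v) dv.
  For the x component: f_1(F) = -8*u^2 - 9*u*v - 2; d F_1 = (-4*u) du + (0) dv
  For the y component: f_2(F) = 4*u^2 + 1; d F_2 = (3*v) du + (3*u) dv
  For the z component: f_3(F) = -4*u^2 + 6*u*v - 8; d F_3 = (3*v) du + (3*u) dv
Combining and collecting du, dv coefficients:
  coeff of du: 32*u^3 + 36*u^2*v + 18*u*v^2 + 8*u - 21*v
  coeff of dv: 3*u*(6*u*v - 7)
F^* omega = (32*u^3 + 36*u^2*v + 18*u*v^2 + 8*u - 21*v) du + (3*u*(6*u*v - 7)) dv.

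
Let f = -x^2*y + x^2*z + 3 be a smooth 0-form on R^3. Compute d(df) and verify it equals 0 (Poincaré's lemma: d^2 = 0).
d(df) = 0

Step 1: df = sum_i (∂f/∂x_i) dx_i = (2*x*(-y + z)) dx + (-x^2) dy + (x^2) dz.
Step 2: Apply d again. Using the 1-form formula, the coefficient of dx ∧ dy in d(df) is ∂^2 f/∂x ∂y - ∂^2 f/∂y ∂x = (-2*x) - (-2*x) = 0 (equality of mixed partials for smooth f).
Similarly for dx ∧ dz and dy ∧ dz — all coefficients vanish. So d(df) = 0.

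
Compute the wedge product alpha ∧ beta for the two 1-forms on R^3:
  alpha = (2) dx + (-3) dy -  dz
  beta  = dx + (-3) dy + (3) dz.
alpha ∧ beta = (-3) dx ∧ dy + (7) dx ∧ dz + (-12) dy ∧ dz

Distribute the wedge, using dx_i ∧ dx_j = -dx_j ∧ dx_i and dx_i ∧ dx_i = 0. For each pair (i, j) with i < j, the coefficient of dx_i ∧ dx_j in alpha ∧ beta is (alpha_i * beta_j - alpha_j * beta_i). Collecting: alpha ∧ beta = (-3) dx ∧ dy + (7) dx ∧ dz + (-12) dy ∧ dz.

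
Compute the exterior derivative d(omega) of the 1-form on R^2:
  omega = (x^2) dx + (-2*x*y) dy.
d(omega) = (-2*y) dx ∧ dy

For a 1-form omega = sum_i f_i dx_i, the exterior derivative is
  d(omega) = sum_{i < j} (∂f_j/∂x_i - ∂f_i/∂x_j) dx_i ∧ dx_j.
  coefficient of dx ∧ dy: ∂f_2/∂x - ∂f_1/∂y = ∂(-2*x*y)/∂x - ∂(x^2)/∂y = -2*y
Assembling: d(omega) = (-2*y) dx ∧ dy.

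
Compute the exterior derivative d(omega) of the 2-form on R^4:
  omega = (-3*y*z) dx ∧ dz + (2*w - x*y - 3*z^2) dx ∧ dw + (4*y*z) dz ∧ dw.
d(omega) = (3*z) dx ∧ dy ∧ dz + (x) dx ∧ dy ∧ dw + (6*z) dx ∧ dz ∧ dw + (4*z) dy ∧ dz ∧ dw

For a 2-form omega = sum_{i<j} g_{ij} dx_i ∧ dx_j, the exterior derivative is
  d(omega) = sum_{i<j} d(g_{ij}) ∧ dx_i ∧ dx_j = sum_{i<j, k} (∂g_{ij}/∂x_k) dx_k ∧ dx_i ∧ dx_j.
Expand each term, using dx_k ∧ dx_i ∧ dx_j = sgn(permutation) dx_{(a)} ∧ dx_{(b)} ∧ dx_{(c)} with (a < b < c) sorted:
  d(-3*y*z) includes (∂/∂y)(-3*y*z) dy = (-3*z) dy, which multiplied by dx ∧ dz gives (3*z) dx ∧ dy ∧ dz
  d(2*w - x*y - 3*z^2) includes (∂/∂y)(2*w - x*y - 3*z^2) dy = (-x) dy, which multiplied by dx ∧ dw gives (x) dx ∧ dy ∧ dw
  d(2*w - x*y - 3*z^2) includes (∂/∂z)(2*w - x*y - 3*z^2) dz = (-6*z) dz, which multiplied by dx ∧ dw gives (6*z) dx ∧ dz ∧ dw
  d(4*y*z) includes (∂/∂y)(4*y*z) dy = (4*z) dy, which multiplied by dz ∧ dw gives (4*z) dy ∧ dz ∧ dw
Collecting like 3-forms: d(omega) = (3*z) dx ∧ dy ∧ dz + (x) dx ∧ dy ∧ dw + (6*z) dx ∧ dz ∧ dw + (4*z) dy ∧ dz ∧ dw.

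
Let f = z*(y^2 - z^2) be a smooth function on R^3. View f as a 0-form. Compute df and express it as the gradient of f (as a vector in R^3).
df = (0) dx + (2*y*z) dy + (y^2 - 3*z^2) dz; grad f = (0, 2*y*z, y^2 - 3*z^2)

For a 0-form f, d f = (∂f/∂x) dx + (∂f/∂y) dy + (∂f/∂z) dz. The components of the vector representation are exactly the entries of grad f in Cartesian coordinates:
  ∂f/∂x = 0
  ∂f/∂y = 2*y*z
  ∂f/∂z = y^2 - 3*z^2.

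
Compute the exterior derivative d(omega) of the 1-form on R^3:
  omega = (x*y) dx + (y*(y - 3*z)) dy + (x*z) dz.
d(omega) = (-x) dx ∧ dy + (z) dx ∧ dz + (3*y) dy ∧ dz

For a 1-form omega = sum_i f_i dx_i, the exterior derivative is
  d(omega) = sum_{i < j} (∂f_j/∂x_i - ∂f_i/∂x_j) dx_i ∧ dx_j.
  coefficient of dx ∧ dy: ∂f_2/∂x - ∂f_1/∂y = ∂(y*(y - 3*z))/∂x - ∂(x*y)/∂y = -x
  coefficient of dx ∧ dz: ∂f_3/∂x - ∂f_1/∂z = ∂(x*z)/∂x - ∂(x*y)/∂z = z
  coefficient of dy ∧ dz: ∂f_3/∂y - ∂f_2/∂z = ∂(x*z)/∂y - ∂(y*(y - 3*z))/∂z = 3*y
Assembling: d(omega) = (-x) dx ∧ dy + (z) dx ∧ dz + (3*y) dy ∧ dz.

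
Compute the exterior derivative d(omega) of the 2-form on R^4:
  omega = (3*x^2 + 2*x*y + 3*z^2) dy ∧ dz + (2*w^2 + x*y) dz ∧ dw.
d(omega) = (6*x + 2*y) dx ∧ dy ∧ dz + (y) dx ∧ dz ∧ dw + (x) dy ∧ dz ∧ dw

For a 2-form omega = sum_{i<j} g_{ij} dx_i ∧ dx_j, the exterior derivative is
  d(omega) = sum_{i<j} d(g_{ij}) ∧ dx_i ∧ dx_j = sum_{i<j, k} (∂g_{ij}/∂x_k) dx_k ∧ dx_i ∧ dx_j.
Expand each term, using dx_k ∧ dx_i ∧ dx_j = sgn(permutation) dx_{(a)} ∧ dx_{(b)} ∧ dx_{(c)} with (a < b < c) sorted:
  d(3*x^2 + 2*x*y + 3*z^2) includes (∂/∂x)(3*x^2 + 2*x*y + 3*z^2) dx = (6*x + 2*y) dx, which multiplied by dy ∧ dz gives (6*x + 2*y) dx ∧ dy ∧ dz
  d(2*w^2 + x*y) includes (∂/∂x)(2*w^2 + x*y) dx = (y) dx, which multiplied by dz ∧ dw gives (y) dx ∧ dz ∧ dw
  d(2*w^2 + x*y) includes (∂/∂y)(2*w^2 + x*y) dy = (x) dy, which multiplied by dz ∧ dw gives (x) dy ∧ dz ∧ dw
Collecting like 3-forms: d(omega) = (6*x + 2*y) dx ∧ dy ∧ dz + (y) dx ∧ dz ∧ dw + (x) dy ∧ dz ∧ dw.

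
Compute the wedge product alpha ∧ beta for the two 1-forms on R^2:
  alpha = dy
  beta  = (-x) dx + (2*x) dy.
alpha ∧ beta = (x) dx ∧ dy

Distribute the wedge, using dx_i ∧ dx_j = -dx_j ∧ dx_i and dx_i ∧ dx_i = 0. For each pair (i, j) with i < j, the coefficient of dx_i ∧ dx_j in alpha ∧ beta is (alpha_i * beta_j - alpha_j * beta_i). Collecting: alpha ∧ beta = (x) dx ∧ dy.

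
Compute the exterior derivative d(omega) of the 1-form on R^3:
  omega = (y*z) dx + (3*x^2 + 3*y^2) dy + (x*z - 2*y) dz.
d(omega) = (6*x - z) dx ∧ dy + (-y + z) dx ∧ dz + (-2) dy ∧ dz

For a 1-form omega = sum_i f_i dx_i, the exterior derivative is
  d(omega) = sum_{i < j} (∂f_j/∂x_i - ∂f_i/∂x_j) dx_i ∧ dx_j.
  coefficient of dx ∧ dy: ∂f_2/∂x - ∂f_1/∂y = ∂(3*x^2 + 3*y^2)/∂x - ∂(y*z)/∂y = 6*x - z
  coefficient of dx ∧ dz: ∂f_3/∂x - ∂f_1/∂z = ∂(x*z - 2*y)/∂x - ∂(y*z)/∂z = -y + z
  coefficient of dy ∧ dz: ∂f_3/∂y - ∂f_2/∂z = ∂(x*z - 2*y)/∂y - ∂(3*x^2 + 3*y^2)/∂z = -2
Assembling: d(omega) = (6*x - z) dx ∧ dy + (-y + z) dx ∧ dz + (-2) dy ∧ dz.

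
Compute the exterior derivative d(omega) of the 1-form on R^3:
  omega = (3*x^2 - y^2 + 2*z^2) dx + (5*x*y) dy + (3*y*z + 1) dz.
d(omega) = (7*y) dx ∧ dy + (-4*z) dx ∧ dz + (3*z) dy ∧ dz

For a 1-form omega = sum_i f_i dx_i, the exterior derivative is
  d(omega) = sum_{i < j} (∂f_j/∂x_i - ∂f_i/∂x_j) dx_i ∧ dx_j.
  coefficient of dx ∧ dy: ∂f_2/∂x - ∂f_1/∂y = ∂(5*x*y)/∂x - ∂(3*x^2 - y^2 + 2*z^2)/∂y = 7*y
  coefficient of dx ∧ dz: ∂f_3/∂x - ∂f_1/∂z = ∂(3*y*z + 1)/∂x - ∂(3*x^2 - y^2 + 2*z^2)/∂z = -4*z
  coefficient of dy ∧ dz: ∂f_3/∂y - ∂f_2/∂z = ∂(3*y*z + 1)/∂y - ∂(5*x*y)/∂z = 3*z
Assembling: d(omega) = (7*y) dx ∧ dy + (-4*z) dx ∧ dz + (3*z) dy ∧ dz.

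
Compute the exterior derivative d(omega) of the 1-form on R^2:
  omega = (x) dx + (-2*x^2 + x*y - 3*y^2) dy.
d(omega) = (-4*x + y) dx ∧ dy

For a 1-form omega = sum_i f_i dx_i, the exterior derivative is
  d(omega) = sum_{i < j} (∂f_j/∂x_i - ∂f_i/∂x_j) dx_i ∧ dx_j.
  coefficient of dx ∧ dy: ∂f_2/∂x - ∂f_1/∂y = ∂(-2*x^2 + x*y - 3*y^2)/∂x - ∂(x)/∂y = -4*x + y
Assembling: d(omega) = (-4*x + y) dx ∧ dy.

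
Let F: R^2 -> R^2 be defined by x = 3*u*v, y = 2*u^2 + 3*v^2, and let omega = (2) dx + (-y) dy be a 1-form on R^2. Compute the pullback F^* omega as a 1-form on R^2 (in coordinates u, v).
F^* omega = (-8*u^3 - 12*u*v^2 + 6*v) du + (-12*u^2*v + 6*u - 18*v^3) dv

Using F^*(f dg) = (f ∘ F) d(g ∘ F), substitute each coordinate x_i by F_i(u, v) in f_i, and replace dx_i by d F_i = (∂F_i/∂u) du + (∂F_i/∂v) dv.
  For the x component: f_1(F) = 2; d F_1 = (3*v) du + (3*u) dv
  For the y component: f_2(F) = -2*u^2 - 3*v^2; d F_2 = (4*u) du + (6*v) dv
Combining and collecting du, dv coefficients:
  coeff of du: -8*u^3 - 12*u*v^2 + 6*v
  coeff of dv: -12*u^2*v + 6*u - 18*v^3
F^* omega = (-8*u^3 - 12*u*v^2 + 6*v) du + (-12*u^2*v + 6*u - 18*v^3) dv.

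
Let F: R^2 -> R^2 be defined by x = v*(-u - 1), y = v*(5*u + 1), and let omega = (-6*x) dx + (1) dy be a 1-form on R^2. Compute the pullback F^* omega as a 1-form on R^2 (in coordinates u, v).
F^* omega = (v*(-6*u*v - 6*v + 5)) du + (-6*u^2*v - 12*u*v + 5*u - 6*v + 1) dv

Using F^*(f dg) = (f ∘ F) d(g ∘ F), substitute each coordinate x_i by F_i(u, v) in f_i, and replace dx_i by d F_i = (∂F_i/∂u) du + (∂F_i/∂v) dv.
  For the x component: f_1(F) = 6*v*(u + 1); d F_1 = (-v) du + (-u - 1) dv
  For the y component: f_2(F) = 1; d F_2 = (5*v) du + (5*u + 1) dv
Combining and collecting du, dv coefficients:
  coeff of du: v*(-6*u*v - 6*v + 5)
  coeff of dv: -6*u^2*v - 12*u*v + 5*u - 6*v + 1
F^* omega = (v*(-6*u*v - 6*v + 5)) du + (-6*u^2*v - 12*u*v + 5*u - 6*v + 1) dv.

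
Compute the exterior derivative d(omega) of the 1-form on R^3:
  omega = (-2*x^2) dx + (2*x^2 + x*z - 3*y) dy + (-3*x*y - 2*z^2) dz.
d(omega) = (4*x + z) dx ∧ dy + (-3*y) dx ∧ dz + (-4*x) dy ∧ dz

For a 1-form omega = sum_i f_i dx_i, the exterior derivative is
  d(omega) = sum_{i < j} (∂f_j/∂x_i - ∂f_i/∂x_j) dx_i ∧ dx_j.
  coefficient of dx ∧ dy: ∂f_2/∂x - ∂f_1/∂y = ∂(2*x^2 + x*z - 3*y)/∂x - ∂(-2*x^2)/∂y = 4*x + z
  coefficient of dx ∧ dz: ∂f_3/∂x - ∂f_1/∂z = ∂(-3*x*y - 2*z^2)/∂x - ∂(-2*x^2)/∂z = -3*y
  coefficient of dy ∧ dz: ∂f_3/∂y - ∂f_2/∂z = ∂(-3*x*y - 2*z^2)/∂y - ∂(2*x^2 + x*z - 3*y)/∂z = -4*x
Assembling: d(omega) = (4*x + z) dx ∧ dy + (-3*y) dx ∧ dz + (-4*x) dy ∧ dz.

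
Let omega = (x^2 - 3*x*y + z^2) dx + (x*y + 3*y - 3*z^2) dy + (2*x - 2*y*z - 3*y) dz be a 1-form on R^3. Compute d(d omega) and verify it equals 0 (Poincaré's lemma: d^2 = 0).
d(d omega) = 0

Step 1: d omega = sum_{i<j} (∂f_j/∂x_i - ∂f_i/∂x_j) dx_i ∧ dx_j:
  coeff of dx ∧ dy: 3*x + y
  coeff of dx ∧ dz: 2 - 2*z
  coeff of dy ∧ dz: 4*z - 3
Step 2: Apply d again to each 2-form coefficient. The only possible 3-form in R^3 is dx ∧ dy ∧ dz, with coefficient
  ∂(coeff of dy∧dz)/∂x - ∂(coeff of dx∧dz)/∂y + ∂(coeff of dx∧dy)/∂z
  = ∂/∂x (4*z - 3) - ∂/∂y (2 - 2*z) + ∂/∂z (3*x + y).
Each of these terms simplifies to sums of mixed partials that cancel in pairs. The result is 0 (by equality of mixed partials for smooth functions — Schwarz / Clairaut).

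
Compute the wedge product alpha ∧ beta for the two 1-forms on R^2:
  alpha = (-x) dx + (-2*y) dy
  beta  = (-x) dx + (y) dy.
alpha ∧ beta = (-3*x*y) dx ∧ dy

Distribute the wedge, using dx_i ∧ dx_j = -dx_j ∧ dx_i and dx_i ∧ dx_i = 0. For each pair (i, j) with i < j, the coefficient of dx_i ∧ dx_j in alpha ∧ beta is (alpha_i * beta_j - alpha_j * beta_i). Collecting: alpha ∧ beta = (-3*x*y) dx ∧ dy.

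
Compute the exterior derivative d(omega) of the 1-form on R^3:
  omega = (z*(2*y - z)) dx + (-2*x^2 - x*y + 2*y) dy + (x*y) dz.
d(omega) = (-4*x - y - 2*z) dx ∧ dy + (-y + 2*z) dx ∧ dz + (x) dy ∧ dz

For a 1-form omega = sum_i f_i dx_i, the exterior derivative is
  d(omega) = sum_{i < j} (∂f_j/∂x_i - ∂f_i/∂x_j) dx_i ∧ dx_j.
  coefficient of dx ∧ dy: ∂f_2/∂x - ∂f_1/∂y = ∂(-2*x^2 - x*y + 2*y)/∂x - ∂(z*(2*y - z))/∂y = -4*x - y - 2*z
  coefficient of dx ∧ dz: ∂f_3/∂x - ∂f_1/∂z = ∂(x*y)/∂x - ∂(z*(2*y - z))/∂z = -y + 2*z
  coefficient of dy ∧ dz: ∂f_3/∂y - ∂f_2/∂z = ∂(x*y)/∂y - ∂(-2*x^2 - x*y + 2*y)/∂z = x
Assembling: d(omega) = (-4*x - y - 2*z) dx ∧ dy + (-y + 2*z) dx ∧ dz + (x) dy ∧ dz.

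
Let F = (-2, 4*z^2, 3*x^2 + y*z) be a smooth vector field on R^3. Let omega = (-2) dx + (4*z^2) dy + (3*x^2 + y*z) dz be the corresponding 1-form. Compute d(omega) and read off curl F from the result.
d(omega) = (-7*z) dy ∧ dz + (-6*x) dz ∧ dx + (0) dx ∧ dy; curl F = (-7*z, -6*x, 0)

d omega = sum_{i<j} (∂f_j/∂x_i - ∂f_i/∂x_j) dx_i ∧ dx_j. Under the identification (dy ∧ dz, dz ∧ dx, dx ∧ dy) ↔ (e_x, e_y, e_z), the coefficients are exactly the components of curl F. Compute:
  ∂R/∂y - ∂Q/∂z = (z) - (8*z) = -7*z
  ∂P/∂z - ∂R/∂x = (0) - (6*x) = -6*x
  ∂Q/∂x - ∂P/∂y = (0) - (0) = 0.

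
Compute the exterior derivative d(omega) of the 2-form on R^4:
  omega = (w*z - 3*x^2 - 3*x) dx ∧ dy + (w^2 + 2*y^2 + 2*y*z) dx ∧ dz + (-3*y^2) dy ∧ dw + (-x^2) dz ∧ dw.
d(omega) = (w - 4*y - 2*z) dx ∧ dy ∧ dz + (z) dx ∧ dy ∧ dw + (2*w - 2*x) dx ∧ dz ∧ dw

For a 2-form omega = sum_{i<j} g_{ij} dx_i ∧ dx_j, the exterior derivative is
  d(omega) = sum_{i<j} d(g_{ij}) ∧ dx_i ∧ dx_j = sum_{i<j, k} (∂g_{ij}/∂x_k) dx_k ∧ dx_i ∧ dx_j.
Expand each term, using dx_k ∧ dx_i ∧ dx_j = sgn(permutation) dx_{(a)} ∧ dx_{(b)} ∧ dx_{(c)} with (a < b < c) sorted:
  d(w*z - 3*x^2 - 3*x) includes (∂/∂z)(w*z - 3*x^2 - 3*x) dz = (w) dz, which multiplied by dx ∧ dy gives (w) dx ∧ dy ∧ dz
  d(w*z - 3*x^2 - 3*x) includes (∂/∂w)(w*z - 3*x^2 - 3*x) dw = (z) dw, which multiplied by dx ∧ dy gives (z) dx ∧ dy ∧ dw
  d(w^2 + 2*y^2 + 2*y*z) includes (∂/∂y)(w^2 + 2*y^2 + 2*y*z) dy = (4*y + 2*z) dy, which multiplied by dx ∧ dz gives (-4*y - 2*z) dx ∧ dy ∧ dz
  d(w^2 + 2*y^2 + 2*y*z) includes (∂/∂w)(w^2 + 2*y^2 + 2*y*z) dw = (2*w) dw, which multiplied by dx ∧ dz gives (2*w) dx ∧ dz ∧ dw
  d(-x^2) includes (∂/∂x)(-x^2) dx = (-2*x) dx, which multiplied by dz ∧ dw gives (-2*x) dx ∧ dz ∧ dw
Collecting like 3-forms: d(omega) = (w - 4*y - 2*z) dx ∧ dy ∧ dz + (z) dx ∧ dy ∧ dw + (2*w - 2*x) dx ∧ dz ∧ dw.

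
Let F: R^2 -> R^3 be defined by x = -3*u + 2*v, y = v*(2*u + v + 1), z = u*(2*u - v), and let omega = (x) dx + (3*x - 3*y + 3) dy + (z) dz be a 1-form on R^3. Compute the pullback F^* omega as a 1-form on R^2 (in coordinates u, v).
F^* omega = (8*u^3 - 6*u^2*v - 11*u*v^2 - 18*u*v + 9*u - 6*v^3 + 6*v^2) du + (-2*u^3 - 11*u^2*v - 18*u^2 - 18*u*v^2 - 18*u*v - 9*u - 6*v^3 + 3*v^2 + 13*v + 3) dv

Using F^*(f dg) = (f ∘ F) d(g ∘ F), substitute each coordinate x_i by F_i(u, v) in f_i, and replace dx_i by d F_i = (∂F_i/∂u) du + (∂F_i/∂v) dv.
  For the x component: f_1(F) = -3*u + 2*v; d F_1 = (-3) du + (2) dv
  For the y component: f_2(F) = -6*u*v - 9*u - 3*v^2 + 3*v + 3; d F_2 = (2*v) du + (2*u + 2*v + 1) dv
  For the z component: f_3(F) = u*(2*u - v); d F_3 = (4*u - v) du + (-u) dv
Combining and collecting du, dv coefficients:
  coeff of du: 8*u^3 - 6*u^2*v - 11*u*v^2 - 18*u*v + 9*u - 6*v^3 + 6*v^2
  coeff of dv: -2*u^3 - 11*u^2*v - 18*u^2 - 18*u*v^2 - 18*u*v - 9*u - 6*v^3 + 3*v^2 + 13*v + 3
F^* omega = (8*u^3 - 6*u^2*v - 11*u*v^2 - 18*u*v + 9*u - 6*v^3 + 6*v^2) du + (-2*u^3 - 11*u^2*v - 18*u^2 - 18*u*v^2 - 18*u*v - 9*u - 6*v^3 + 3*v^2 + 13*v + 3) dv.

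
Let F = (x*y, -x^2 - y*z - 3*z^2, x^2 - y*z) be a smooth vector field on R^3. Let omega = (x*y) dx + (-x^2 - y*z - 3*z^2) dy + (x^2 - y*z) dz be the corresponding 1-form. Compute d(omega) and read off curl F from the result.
d(omega) = (y + 5*z) dy ∧ dz + (-2*x) dz ∧ dx + (-3*x) dx ∧ dy; curl F = (y + 5*z, -2*x, -3*x)

d omega = sum_{i<j} (∂f_j/∂x_i - ∂f_i/∂x_j) dx_i ∧ dx_j. Under the identification (dy ∧ dz, dz ∧ dx, dx ∧ dy) ↔ (e_x, e_y, e_z), the coefficients are exactly the components of curl F. Compute:
  ∂R/∂y - ∂Q/∂z = (-z) - (-y - 6*z) = y + 5*z
  ∂P/∂z - ∂R/∂x = (0) - (2*x) = -2*x
  ∂Q/∂x - ∂P/∂y = (-2*x) - (x) = -3*x.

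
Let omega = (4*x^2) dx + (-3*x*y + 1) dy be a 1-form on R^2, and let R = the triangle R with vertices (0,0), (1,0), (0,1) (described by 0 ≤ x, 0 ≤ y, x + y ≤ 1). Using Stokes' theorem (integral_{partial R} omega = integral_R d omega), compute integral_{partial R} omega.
integral_(partial R) omega = -1/2

Stokes: integral_partial_R omega = integral_R d omega with d omega = (∂Q/∂x - ∂P/∂y) dx ∧ dy.
  ∂Q/∂x = -3*y
  ∂P/∂y = 0
  integrand = ∂Q/∂x - ∂P/∂y = -3*y.
Integrating over R: integral_0^1 integral_0^{1-x} (-3*y) dy dx = -1/2.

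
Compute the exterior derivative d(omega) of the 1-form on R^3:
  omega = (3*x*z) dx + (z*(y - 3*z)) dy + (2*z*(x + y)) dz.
d(omega) = (-3*x + 2*z) dx ∧ dz + (-y + 8*z) dy ∧ dz

For a 1-form omega = sum_i f_i dx_i, the exterior derivative is
  d(omega) = sum_{i < j} (∂f_j/∂x_i - ∂f_i/∂x_j) dx_i ∧ dx_j.
  coefficient of dx ∧ dz: ∂f_3/∂x - ∂f_1/∂z = ∂(2*z*(x + y))/∂x - ∂(3*x*z)/∂z = -3*x + 2*z
  coefficient of dy ∧ dz: ∂f_3/∂y - ∂f_2/∂z = ∂(2*z*(x + y))/∂y - ∂(z*(y - 3*z))/∂z = -y + 8*z
Assembling: d(omega) = (-3*x + 2*z) dx ∧ dz + (-y + 8*z) dy ∧ dz.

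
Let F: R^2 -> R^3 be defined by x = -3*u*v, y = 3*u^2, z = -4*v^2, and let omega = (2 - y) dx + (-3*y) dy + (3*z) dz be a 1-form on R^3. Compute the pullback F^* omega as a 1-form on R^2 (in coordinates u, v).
F^* omega = (-54*u^3 + 9*u^2*v - 6*v) du + (9*u^3 - 6*u + 96*v^3) dv

Using F^*(f dg) = (f ∘ F) d(g ∘ F), substitute each coordinate x_i by F_i(u, v) in f_i, and replace dx_i by d F_i = (∂F_i/∂u) du + (∂F_i/∂v) dv.
  For the x component: f_1(F) = 2 - 3*u^2; d F_1 = (-3*v) du + (-3*u) dv
  For the y component: f_2(F) = -9*u^2; d F_2 = (6*u) du + (0) dv
  For the z component: f_3(F) = -12*v^2; d F_3 = (0) du + (-8*v) dv
Combining and collecting du, dv coefficients:
  coeff of du: -54*u^3 + 9*u^2*v - 6*v
  coeff of dv: 9*u^3 - 6*u + 96*v^3
F^* omega = (-54*u^3 + 9*u^2*v - 6*v) du + (9*u^3 - 6*u + 96*v^3) dv.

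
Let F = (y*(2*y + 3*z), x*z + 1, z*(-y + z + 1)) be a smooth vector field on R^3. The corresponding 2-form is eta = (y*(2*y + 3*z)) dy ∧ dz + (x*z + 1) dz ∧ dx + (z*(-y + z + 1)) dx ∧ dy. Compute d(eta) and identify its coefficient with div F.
d(eta) = (-y + 2*z + 1) dx ∧ dy ∧ dz; div F = -y + 2*z + 1

For a 2-form in R^3 of the form above, applying d gives a 3-form with coefficient ∂P/∂x + ∂Q/∂y + ∂R/∂z:
  ∂P/∂x = 0
  ∂Q/∂y = 0
  ∂R/∂z = -y + 2*z + 1
Sum = -y + 2*z + 1, which is exactly div F.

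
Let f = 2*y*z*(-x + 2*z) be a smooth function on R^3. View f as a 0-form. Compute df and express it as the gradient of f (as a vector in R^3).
df = (-2*y*z) dx + (2*z*(-x + 2*z)) dy + (2*y*(-x + 4*z)) dz; grad f = (-2*y*z, 2*z*(-x + 2*z), 2*y*(-x + 4*z))

For a 0-form f, d f = (∂f/∂x) dx + (∂f/∂y) dy + (∂f/∂z) dz. The components of the vector representation are exactly the entries of grad f in Cartesian coordinates:
  ∂f/∂x = -2*y*z
  ∂f/∂y = 2*z*(-x + 2*z)
  ∂f/∂z = 2*y*(-x + 4*z).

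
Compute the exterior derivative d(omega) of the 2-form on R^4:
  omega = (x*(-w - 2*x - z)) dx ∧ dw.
d(omega) = (x) dx ∧ dz ∧ dw

For a 2-form omega = sum_{i<j} g_{ij} dx_i ∧ dx_j, the exterior derivative is
  d(omega) = sum_{i<j} d(g_{ij}) ∧ dx_i ∧ dx_j = sum_{i<j, k} (∂g_{ij}/∂x_k) dx_k ∧ dx_i ∧ dx_j.
Expand each term, using dx_k ∧ dx_i ∧ dx_j = sgn(permutation) dx_{(a)} ∧ dx_{(b)} ∧ dx_{(c)} with (a < b < c) sorted:
  d(x*(-w - 2*x - z)) includes (∂/∂z)(x*(-w - 2*x - z)) dz = (-x) dz, which multiplied by dx ∧ dw gives (x) dx ∧ dz ∧ dw
Collecting like 3-forms: d(omega) = (x) dx ∧ dz ∧ dw.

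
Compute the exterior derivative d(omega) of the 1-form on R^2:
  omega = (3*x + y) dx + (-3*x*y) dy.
d(omega) = (-3*y - 1) dx ∧ dy

For a 1-form omega = sum_i f_i dx_i, the exterior derivative is
  d(omega) = sum_{i < j} (∂f_j/∂x_i - ∂f_i/∂x_j) dx_i ∧ dx_j.
  coefficient of dx ∧ dy: ∂f_2/∂x - ∂f_1/∂y = ∂(-3*x*y)/∂x - ∂(3*x + y)/∂y = -3*y - 1
Assembling: d(omega) = (-3*y - 1) dx ∧ dy.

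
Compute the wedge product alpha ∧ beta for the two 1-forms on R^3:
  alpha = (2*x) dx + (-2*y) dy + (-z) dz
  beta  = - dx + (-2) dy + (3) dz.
alpha ∧ beta = (-4*x - 2*y) dx ∧ dy + (6*x - z) dx ∧ dz + (-6*y - 2*z) dy ∧ dz

Distribute the wedge, using dx_i ∧ dx_j = -dx_j ∧ dx_i and dx_i ∧ dx_i = 0. For each pair (i, j) with i < j, the coefficient of dx_i ∧ dx_j in alpha ∧ beta is (alpha_i * beta_j - alpha_j * beta_i). Collecting: alpha ∧ beta = (-4*x - 2*y) dx ∧ dy + (6*x - z) dx ∧ dz + (-6*y - 2*z) dy ∧ dz.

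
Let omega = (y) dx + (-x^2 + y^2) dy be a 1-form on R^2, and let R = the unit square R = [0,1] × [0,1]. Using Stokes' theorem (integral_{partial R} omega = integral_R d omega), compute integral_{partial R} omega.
integral_(partial R) omega = -2

Stokes: integral_partial_R omega = integral_R d omega with d omega = (∂Q/∂x - ∂P/∂y) dx ∧ dy.
  ∂Q/∂x = -2*x
  ∂P/∂y = 1
  integrand = ∂Q/∂x - ∂P/∂y = -2*x - 1.
Integrating over R: integral_0^1 integral_0^1 (-2*x - 1) dx dy = -2.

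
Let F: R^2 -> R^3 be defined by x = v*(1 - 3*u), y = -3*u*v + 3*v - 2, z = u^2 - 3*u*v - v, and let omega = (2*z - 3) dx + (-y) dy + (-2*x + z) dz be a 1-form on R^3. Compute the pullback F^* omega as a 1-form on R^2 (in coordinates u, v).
F^* omega = (2*u^3 - 3*u^2*v - 6*u*v + 24*v^2 + 3*v) du + (-9*u^3 + u^2 + 24*u*v + 3*u - 8*v + 3) dv

Using F^*(f dg) = (f ∘ F) d(g ∘ F), substitute each coordinate x_i by F_i(u, v) in f_i, and replace dx_i by d F_i = (∂F_i/∂u) du + (∂F_i/∂v) dv.
  For the x component: f_1(F) = 2*u^2 - 6*u*v - 2*v - 3; d F_1 = (-3*v) du + (1 - 3*u) dv
  For the y component: f_2(F) = 3*u*v - 3*v + 2; d F_2 = (-3*v) du + (3 - 3*u) dv
  For the z component: f_3(F) = u^2 + 3*u*v - 3*v; d F_3 = (2*u - 3*v) du + (-3*u - 1) dv
Combining and collecting du, dv coefficients:
  coeff of du: 2*u^3 - 3*u^2*v - 6*u*v + 24*v^2 + 3*v
  coeff of dv: -9*u^3 + u^2 + 24*u*v + 3*u - 8*v + 3
F^* omega = (2*u^3 - 3*u^2*v - 6*u*v + 24*v^2 + 3*v) du + (-9*u^3 + u^2 + 24*u*v + 3*u - 8*v + 3) dv.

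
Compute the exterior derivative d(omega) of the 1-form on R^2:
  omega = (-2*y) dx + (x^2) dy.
d(omega) = (2*x + 2) dx ∧ dy

For a 1-form omega = sum_i f_i dx_i, the exterior derivative is
  d(omega) = sum_{i < j} (∂f_j/∂x_i - ∂f_i/∂x_j) dx_i ∧ dx_j.
  coefficient of dx ∧ dy: ∂f_2/∂x - ∂f_1/∂y = ∂(x^2)/∂x - ∂(-2*y)/∂y = 2*x + 2
Assembling: d(omega) = (2*x + 2) dx ∧ dy.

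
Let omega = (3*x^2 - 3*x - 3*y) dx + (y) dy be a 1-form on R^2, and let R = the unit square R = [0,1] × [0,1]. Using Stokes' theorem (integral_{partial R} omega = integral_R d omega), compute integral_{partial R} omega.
integral_(partial R) omega = 3

Stokes: integral_partial_R omega = integral_R d omega with d omega = (∂Q/∂x - ∂P/∂y) dx ∧ dy.
  ∂Q/∂x = 0
  ∂P/∂y = -3
  integrand = ∂Q/∂x - ∂P/∂y = 3.
Integrating over R: integral_0^1 integral_0^1 (3) dx dy = 3.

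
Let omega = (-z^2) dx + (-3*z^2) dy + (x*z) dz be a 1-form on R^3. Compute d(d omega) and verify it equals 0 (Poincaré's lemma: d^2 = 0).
d(d omega) = 0

Step 1: d omega = sum_{i<j} (∂f_j/∂x_i - ∂f_i/∂x_j) dx_i ∧ dx_j:
  coeff of dx ∧ dy: 0
  coeff of dx ∧ dz: 3*z
  coeff of dy ∧ dz: 6*z
Step 2: Apply d again to each 2-form coefficient. The only possible 3-form in R^3 is dx ∧ dy ∧ dz, with coefficient
  ∂(coeff of dy∧dz)/∂x - ∂(coeff of dx∧dz)/∂y + ∂(coeff of dx∧dy)/∂z
  = ∂/∂x (6*z) - ∂/∂y (3*z) + ∂/∂z (0).
Each of these terms simplifies to sums of mixed partials that cancel in pairs. The result is 0 (by equality of mixed partials for smooth functions — Schwarz / Clairaut).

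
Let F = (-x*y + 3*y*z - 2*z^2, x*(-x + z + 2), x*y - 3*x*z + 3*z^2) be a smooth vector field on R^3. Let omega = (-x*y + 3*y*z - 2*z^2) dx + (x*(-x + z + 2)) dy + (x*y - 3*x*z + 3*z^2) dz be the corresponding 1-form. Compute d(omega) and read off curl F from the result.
d(omega) = (0) dy ∧ dz + (2*y - z) dz ∧ dx + (-x - 2*z + 2) dx ∧ dy; curl F = (0, 2*y - z, -x - 2*z + 2)

d omega = sum_{i<j} (∂f_j/∂x_i - ∂f_i/∂x_j) dx_i ∧ dx_j. Under the identification (dy ∧ dz, dz ∧ dx, dx ∧ dy) ↔ (e_x, e_y, e_z), the coefficients are exactly the components of curl F. Compute:
  ∂R/∂y - ∂Q/∂z = (x) - (x) = 0
  ∂P/∂z - ∂R/∂x = (3*y - 4*z) - (y - 3*z) = 2*y - z
  ∂Q/∂x - ∂P/∂y = (-2*x + z + 2) - (-x + 3*z) = -x - 2*z + 2.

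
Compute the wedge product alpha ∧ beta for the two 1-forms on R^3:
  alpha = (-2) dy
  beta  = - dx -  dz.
alpha ∧ beta = (-2) dx ∧ dy + (2) dy ∧ dz

Distribute the wedge, using dx_i ∧ dx_j = -dx_j ∧ dx_i and dx_i ∧ dx_i = 0. For each pair (i, j) with i < j, the coefficient of dx_i ∧ dx_j in alpha ∧ beta is (alpha_i * beta_j - alpha_j * beta_i). Collecting: alpha ∧ beta = (-2) dx ∧ dy + (2) dy ∧ dz.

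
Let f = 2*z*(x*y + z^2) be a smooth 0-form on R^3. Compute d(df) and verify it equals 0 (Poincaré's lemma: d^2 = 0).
d(df) = 0

Step 1: df = sum_i (∂f/∂x_i) dx_i = (2*y*z) dx + (2*x*z) dy + (2*x*y + 6*z^2) dz.
Step 2: Apply d again. Using the 1-form formula, the coefficient of dx ∧ dy in d(df) is ∂^2 f/∂x ∂y - ∂^2 f/∂y ∂x = (2*z) - (2*z) = 0 (equality of mixed partials for smooth f).
Similarly for dx ∧ dz and dy ∧ dz — all coefficients vanish. So d(df) = 0.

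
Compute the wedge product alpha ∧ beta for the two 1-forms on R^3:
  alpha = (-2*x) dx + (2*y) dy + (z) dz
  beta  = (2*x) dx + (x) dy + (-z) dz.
alpha ∧ beta = (-2*x*(x + 2*y)) dx ∧ dy + (-z*(x + 2*y)) dy ∧ dz

Distribute the wedge, using dx_i ∧ dx_j = -dx_j ∧ dx_i and dx_i ∧ dx_i = 0. For each pair (i, j) with i < j, the coefficient of dx_i ∧ dx_j in alpha ∧ beta is (alpha_i * beta_j - alpha_j * beta_i). Collecting: alpha ∧ beta = (-2*x*(x + 2*y)) dx ∧ dy + (-z*(x + 2*y)) dy ∧ dz.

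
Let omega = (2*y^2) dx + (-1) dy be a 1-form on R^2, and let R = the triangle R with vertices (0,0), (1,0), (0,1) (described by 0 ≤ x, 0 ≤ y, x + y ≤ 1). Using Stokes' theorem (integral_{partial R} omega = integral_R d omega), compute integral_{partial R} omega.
integral_(partial R) omega = -2/3

Stokes: integral_partial_R omega = integral_R d omega with d omega = (∂Q/∂x - ∂P/∂y) dx ∧ dy.
  ∂Q/∂x = 0
  ∂P/∂y = 4*y
  integrand = ∂Q/∂x - ∂P/∂y = -4*y.
Integrating over R: integral_0^1 integral_0^{1-x} (-4*y) dy dx = -2/3.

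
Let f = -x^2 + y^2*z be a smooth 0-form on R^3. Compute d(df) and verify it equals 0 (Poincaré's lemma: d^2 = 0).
d(df) = 0

Step 1: df = sum_i (∂f/∂x_i) dx_i = (-2*x) dx + (2*y*z) dy + (y^2) dz.
Step 2: Apply d again. Using the 1-form formula, the coefficient of dx ∧ dy in d(df) is ∂^2 f/∂x ∂y - ∂^2 f/∂y ∂x = (0) - (0) = 0 (equality of mixed partials for smooth f).
Similarly for dx ∧ dz and dy ∧ dz — all coefficients vanish. So d(df) = 0.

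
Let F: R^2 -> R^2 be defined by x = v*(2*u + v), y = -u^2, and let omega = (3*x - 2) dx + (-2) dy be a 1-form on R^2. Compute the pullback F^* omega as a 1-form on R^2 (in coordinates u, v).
F^* omega = (12*u*v^2 + 4*u + 6*v^3 - 4*v) du + (12*u^2*v + 18*u*v^2 - 4*u + 6*v^3 - 4*v) dv

Using F^*(f dg) = (f ∘ F) d(g ∘ F), substitute each coordinate x_i by F_i(u, v) in f_i, and replace dx_i by d F_i = (∂F_i/∂u) du + (∂F_i/∂v) dv.
  For the x component: f_1(F) = 6*u*v + 3*v^2 - 2; d F_1 = (2*v) du + (2*u + 2*v) dv
  For the y component: f_2(F) = -2; d F_2 = (-2*u) du + (0) dv
Combining and collecting du, dv coefficients:
  coeff of du: 12*u*v^2 + 4*u + 6*v^3 - 4*v
  coeff of dv: 12*u^2*v + 18*u*v^2 - 4*u + 6*v^3 - 4*v
F^* omega = (12*u*v^2 + 4*u + 6*v^3 - 4*v) du + (12*u^2*v + 18*u*v^2 - 4*u + 6*v^3 - 4*v) dv.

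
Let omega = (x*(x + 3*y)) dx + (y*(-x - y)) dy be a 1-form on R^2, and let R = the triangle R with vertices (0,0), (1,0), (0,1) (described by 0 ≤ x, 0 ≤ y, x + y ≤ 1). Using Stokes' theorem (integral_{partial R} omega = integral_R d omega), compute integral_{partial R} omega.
integral_(partial R) omega = -2/3

Stokes: integral_partial_R omega = integral_R d omega with d omega = (∂Q/∂x - ∂P/∂y) dx ∧ dy.
  ∂Q/∂x = -y
  ∂P/∂y = 3*x
  integrand = ∂Q/∂x - ∂P/∂y = -3*x - y.
Integrating over R: integral_0^1 integral_0^{1-x} (-3*x - y) dy dx = -2/3.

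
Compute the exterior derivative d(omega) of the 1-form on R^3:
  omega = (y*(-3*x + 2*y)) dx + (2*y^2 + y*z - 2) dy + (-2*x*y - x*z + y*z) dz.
d(omega) = (3*x - 4*y) dx ∧ dy + (-2*y - z) dx ∧ dz + (-2*x - y + z) dy ∧ dz

For a 1-form omega = sum_i f_i dx_i, the exterior derivative is
  d(omega) = sum_{i < j} (∂f_j/∂x_i - ∂f_i/∂x_j) dx_i ∧ dx_j.
  coefficient of dx ∧ dy: ∂f_2/∂x - ∂f_1/∂y = ∂(2*y^2 + y*z - 2)/∂x - ∂(y*(-3*x + 2*y))/∂y = 3*x - 4*y
  coefficient of dx ∧ dz: ∂f_3/∂x - ∂f_1/∂z = ∂(-2*x*y - x*z + y*z)/∂x - ∂(y*(-3*x + 2*y))/∂z = -2*y - z
  coefficient of dy ∧ dz: ∂f_3/∂y - ∂f_2/∂z = ∂(-2*x*y - x*z + y*z)/∂y - ∂(2*y^2 + y*z - 2)/∂z = -2*x - y + z
Assembling: d(omega) = (3*x - 4*y) dx ∧ dy + (-2*y - z) dx ∧ dz + (-2*x - y + z) dy ∧ dz.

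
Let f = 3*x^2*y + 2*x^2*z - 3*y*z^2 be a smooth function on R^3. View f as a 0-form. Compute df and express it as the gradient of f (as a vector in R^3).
df = (2*x*(3*y + 2*z)) dx + (3*x^2 - 3*z^2) dy + (2*x^2 - 6*y*z) dz; grad f = (2*x*(3*y + 2*z), 3*x^2 - 3*z^2, 2*x^2 - 6*y*z)

For a 0-form f, d f = (∂f/∂x) dx + (∂f/∂y) dy + (∂f/∂z) dz. The components of the vector representation are exactly the entries of grad f in Cartesian coordinates:
  ∂f/∂x = 2*x*(3*y + 2*z)
  ∂f/∂y = 3*x^2 - 3*z^2
  ∂f/∂z = 2*x^2 - 6*y*z.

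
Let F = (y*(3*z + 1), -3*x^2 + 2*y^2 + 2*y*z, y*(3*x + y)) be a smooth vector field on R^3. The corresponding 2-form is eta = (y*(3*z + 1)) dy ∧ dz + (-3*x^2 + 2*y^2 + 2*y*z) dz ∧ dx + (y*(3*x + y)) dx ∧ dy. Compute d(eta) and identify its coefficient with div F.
d(eta) = (4*y + 2*z) dx ∧ dy ∧ dz; div F = 4*y + 2*z

For a 2-form in R^3 of the form above, applying d gives a 3-form with coefficient ∂P/∂x + ∂Q/∂y + ∂R/∂z:
  ∂P/∂x = 0
  ∂Q/∂y = 4*y + 2*z
  ∂R/∂z = 0
Sum = 4*y + 2*z, which is exactly div F.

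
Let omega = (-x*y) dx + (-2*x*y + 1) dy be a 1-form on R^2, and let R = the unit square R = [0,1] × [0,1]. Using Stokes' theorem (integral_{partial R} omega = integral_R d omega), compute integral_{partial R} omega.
integral_(partial R) omega = -1/2

Stokes: integral_partial_R omega = integral_R d omega with d omega = (∂Q/∂x - ∂P/∂y) dx ∧ dy.
  ∂Q/∂x = -2*y
  ∂P/∂y = -x
  integrand = ∂Q/∂x - ∂P/∂y = x - 2*y.
Integrating over R: integral_0^1 integral_0^1 (x - 2*y) dx dy = -1/2.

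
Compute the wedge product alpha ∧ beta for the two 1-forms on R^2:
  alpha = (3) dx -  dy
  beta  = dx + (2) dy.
alpha ∧ beta = (7) dx ∧ dy

Distribute the wedge, using dx_i ∧ dx_j = -dx_j ∧ dx_i and dx_i ∧ dx_i = 0. For each pair (i, j) with i < j, the coefficient of dx_i ∧ dx_j in alpha ∧ beta is (alpha_i * beta_j - alpha_j * beta_i). Collecting: alpha ∧ beta = (7) dx ∧ dy.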